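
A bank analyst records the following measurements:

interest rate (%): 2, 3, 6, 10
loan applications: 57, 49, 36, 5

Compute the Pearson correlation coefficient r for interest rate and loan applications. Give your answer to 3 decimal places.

n = 4, Σx = 21, Σy = 147, Σxy = 527, Σx² = 149, Σy² = 6971
Sxx = Σx² − (Σx)²/n = 149 − 110.25 = 38.75
Sxy = Σxy − (Σx)(Σy)/n = 527 − 771.75 = -244.75
Syy = Σy² − (Σy)²/n = 6971 − 5402.25 = 1568.75
r = Sxy/√(Sxx·Syy) = -244.75/√(60789.0625) = -244.75/246.554380 = -0.992682

-0.993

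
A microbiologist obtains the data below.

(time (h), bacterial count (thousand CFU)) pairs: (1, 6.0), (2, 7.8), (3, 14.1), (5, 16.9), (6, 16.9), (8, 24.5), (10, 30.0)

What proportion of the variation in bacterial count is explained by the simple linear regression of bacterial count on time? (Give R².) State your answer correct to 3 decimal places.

n = 7, Σx = 35, Σy = 116.2, Σxy = 745.8, Σx² = 239, Σy² = 2367.12
Sxx = Σx² − (Σx)²/n = 239 − 175 = 64
Sxy = Σxy − (Σx)(Σy)/n = 745.8 − 581 = 164.8
Syy = Σy² − (Σy)²/n = 2367.12 − 1928.92 = 438.2
R² = Sxy²/(Sxx·Syy) = (164.8)²/(64·438.2) = 0.968416

0.968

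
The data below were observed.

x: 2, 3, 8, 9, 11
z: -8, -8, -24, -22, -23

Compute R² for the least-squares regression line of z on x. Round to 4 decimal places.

0.8941

n = 5, Σx = 33, Σy = -85, Σxy = -683, Σx² = 279, Σy² = 1717
Sxx = Σx² − (Σx)²/n = 279 − 217.8 = 61.2
Sxy = Σxy − (Σx)(Σy)/n = -683 − (-561) = -122
Syy = Σy² − (Σy)²/n = 1717 − 1445 = 272
R² = Sxy²/(Sxx·Syy) = (-122)²/(61.2·272) = 0.894127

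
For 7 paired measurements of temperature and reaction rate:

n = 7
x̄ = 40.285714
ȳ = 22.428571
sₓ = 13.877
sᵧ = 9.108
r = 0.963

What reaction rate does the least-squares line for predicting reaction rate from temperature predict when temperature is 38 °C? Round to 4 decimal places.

20.9839

b = r · sᵧ/sₓ = 0.963 · 9.108/13.877 = 0.632053
a = ȳ − b·x̄ = 22.428571 − 0.632053·40.285714 = -3.034149
ŷ(38) = a + b·38 = -3.034149 + 0.632053·38 = 20.983878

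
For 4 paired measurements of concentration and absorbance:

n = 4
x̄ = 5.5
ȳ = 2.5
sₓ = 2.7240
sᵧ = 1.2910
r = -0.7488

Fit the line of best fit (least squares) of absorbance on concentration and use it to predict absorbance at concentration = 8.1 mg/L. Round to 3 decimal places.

1.577

b = r · sᵧ/sₓ = -0.7488 · 1.291/2.724 = -0.354883
a = ȳ − b·x̄ = 2.5 − (-0.354883)·5.5 = 4.451856
ŷ(8.1) = a + b·8.1 = 4.451856 + (-0.354883)·8.1 = 1.577305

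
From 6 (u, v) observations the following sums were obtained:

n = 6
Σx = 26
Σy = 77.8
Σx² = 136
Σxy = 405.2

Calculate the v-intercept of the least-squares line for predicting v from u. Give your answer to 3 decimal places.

Sxx = Σx² − (Σx)²/n = 136 − 112.666667 = 23.333333
Sxy = Σxy − (Σx)(Σy)/n = 405.2 − 337.133333 = 68.066667
b = Sxy/Sxx = 68.066667/23.333333 = 2.917143
a = ȳ − b·x̄ = 12.966667 − 2.917143·4.333333 = 0.325714

0.326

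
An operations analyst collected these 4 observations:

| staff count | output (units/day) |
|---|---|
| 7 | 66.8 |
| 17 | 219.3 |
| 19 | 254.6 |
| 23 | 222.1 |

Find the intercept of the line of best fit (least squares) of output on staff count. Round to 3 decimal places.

6.090

n = 4, Σx = 66, Σy = 762.8, Σxy = 14141.4, Σx² = 1228
Sxx = Σx² − (Σx)²/n = 1228 − 1089 = 139
Sxy = Σxy − (Σx)(Σy)/n = 14141.4 − 12586.2 = 1555.2
b = Sxy/Sxx = 1555.2/139 = 11.188489
a = ȳ − b·x̄ = 190.7 − 11.188489·16.5 = 6.089928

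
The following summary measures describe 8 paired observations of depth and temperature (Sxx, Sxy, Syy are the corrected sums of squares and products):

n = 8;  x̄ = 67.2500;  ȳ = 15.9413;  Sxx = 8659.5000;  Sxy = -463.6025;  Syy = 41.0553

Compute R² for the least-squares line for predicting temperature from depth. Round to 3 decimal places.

0.605

R² = Sxy²/(Sxx·Syy) = (-463.6025)²/(8659.5·41.0553) = 0.604546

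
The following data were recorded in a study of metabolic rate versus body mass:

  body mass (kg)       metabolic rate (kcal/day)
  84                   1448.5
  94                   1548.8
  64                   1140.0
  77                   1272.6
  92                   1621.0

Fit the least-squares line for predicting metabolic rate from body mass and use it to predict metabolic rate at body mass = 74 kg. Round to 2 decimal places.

1276.98

n = 5, Σx = 411, Σy = 7030.9, Σxy = 587343.4, Σx² = 34381
Sxx = Σx² − (Σx)²/n = 34381 − 33784.2 = 596.8
Sxy = Σxy − (Σx)(Σy)/n = 587343.4 − 577939.98 = 9403.42
b = Sxy/Sxx = 9403.42/596.8 = 15.756401
a = ȳ − b·x̄ = 1406.18 − 15.756401·82.2 = 111.003854
ŷ(74) = a + b·74 = 111.003854 + 15.756401·74 = 1276.977513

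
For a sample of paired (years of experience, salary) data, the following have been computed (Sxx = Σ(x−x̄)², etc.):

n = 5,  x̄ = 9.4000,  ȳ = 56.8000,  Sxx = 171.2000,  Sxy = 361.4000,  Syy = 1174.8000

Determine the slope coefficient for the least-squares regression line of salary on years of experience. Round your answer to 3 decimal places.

b = Sxy/Sxx = 361.4/171.2 = 2.110981

2.111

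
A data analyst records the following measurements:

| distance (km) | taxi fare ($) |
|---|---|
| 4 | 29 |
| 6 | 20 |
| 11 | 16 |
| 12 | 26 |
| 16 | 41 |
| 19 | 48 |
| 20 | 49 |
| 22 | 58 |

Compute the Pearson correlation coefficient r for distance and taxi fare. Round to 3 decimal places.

0.854

n = 8, Σx = 110, Σy = 287, Σxy = 4548, Σx² = 1818, Σy² = 11923
Sxx = Σx² − (Σx)²/n = 1818 − 1512.5 = 305.5
Sxy = Σxy − (Σx)(Σy)/n = 4548 − 3946.25 = 601.75
Syy = Σy² − (Σy)²/n = 11923 − 10296.125 = 1626.875
r = Sxy/√(Sxx·Syy) = 601.75/√(497010.3125) = 601.75/704.989583 = 0.853559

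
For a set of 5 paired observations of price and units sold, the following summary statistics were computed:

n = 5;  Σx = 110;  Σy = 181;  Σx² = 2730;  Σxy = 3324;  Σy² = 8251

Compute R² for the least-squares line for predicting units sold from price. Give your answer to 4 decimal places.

Sxx = Σx² − (Σx)²/n = 2730 − 2420 = 310
Sxy = Σxy − (Σx)(Σy)/n = 3324 − 3982 = -658
Syy = Σy² − (Σy)²/n = 8251 − 6552.2 = 1698.8
R² = Sxy²/(Sxx·Syy) = (-658)²/(310·1698.8) = 0.822144

0.8221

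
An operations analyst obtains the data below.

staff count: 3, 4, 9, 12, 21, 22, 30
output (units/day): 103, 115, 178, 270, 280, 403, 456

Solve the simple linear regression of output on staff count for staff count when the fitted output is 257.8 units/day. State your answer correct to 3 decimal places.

14.424

n = 7, Σx = 101, Σy = 1805, Σxy = 34037, Σx² = 2075
Sxx = Σx² − (Σx)²/n = 2075 − 1457.285714 = 617.714286
Sxy = Σxy − (Σx)(Σy)/n = 34037 − 26043.571429 = 7993.428571
b = Sxy/Sxx = 7993.428571/617.714286 = 12.940333
a = ȳ − b·x̄ = 257.857143 − 12.940333·14.428571 = 71.146623
Set a + b·x = 257.8: x = (257.8 − 71.146623) / 12.940333 = 14.424156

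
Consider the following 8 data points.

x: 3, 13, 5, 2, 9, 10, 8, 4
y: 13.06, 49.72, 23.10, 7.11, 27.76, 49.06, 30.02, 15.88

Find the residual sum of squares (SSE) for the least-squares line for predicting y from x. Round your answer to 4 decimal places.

169.5311

n = 8, Σx = 54, Σy = 215.71, Σxy = 1859.38, Σx² = 468, Σy² = 7557.6801
Sxx = Σx² − (Σx)²/n = 468 − 364.5 = 103.5
Sxy = Σxy − (Σx)(Σy)/n = 1859.38 − 1456.0425 = 403.3375
Syy = Σy² − (Σy)²/n = 7557.6801 − 5816.350513 = 1741.329587
b = Sxy/Sxx = 403.3375/103.5 = 3.896981
SSE = Syy − b·Sxy = 1741.329587 − 3.896981·403.3375 = 169.531144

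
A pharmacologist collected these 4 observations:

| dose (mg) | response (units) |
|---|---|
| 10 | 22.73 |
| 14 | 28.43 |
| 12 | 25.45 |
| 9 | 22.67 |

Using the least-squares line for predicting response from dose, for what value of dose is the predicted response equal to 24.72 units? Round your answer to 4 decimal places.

n = 4, Σx = 45, Σy = 99.28, Σxy = 1134.75, Σx² = 521
Sxx = Σx² − (Σx)²/n = 521 − 506.25 = 14.75
Sxy = Σxy − (Σx)(Σy)/n = 1134.75 − 1116.9 = 17.85
b = Sxy/Sxx = 17.85/14.75 = 1.210169
a = ȳ − b·x̄ = 24.82 − 1.210169·11.25 = 11.205593
Set a + b·x = 24.72: x = (24.72 − 11.205593) / 1.210169 = 11.167367

11.1674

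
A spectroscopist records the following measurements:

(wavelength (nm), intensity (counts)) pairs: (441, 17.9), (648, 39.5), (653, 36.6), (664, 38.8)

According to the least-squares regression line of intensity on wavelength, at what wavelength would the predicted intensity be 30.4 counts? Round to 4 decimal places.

n = 4, Σx = 2406, Σy = 132.8, Σxy = 83152.9, Σx² = 1481690
Sxx = Σx² − (Σx)²/n = 1481690 − 1447209 = 34481
Sxy = Σxy − (Σx)(Σy)/n = 83152.9 − 79879.2 = 3273.7
b = Sxy/Sxx = 3273.7/34481 = 0.094942
a = ȳ − b·x̄ = 33.2 − 0.094942·601.5 = -23.907698
Set a + b·x = 30.4: x = (30.4 − (-23.907698)) / 0.094942 = 572.008354

572.0084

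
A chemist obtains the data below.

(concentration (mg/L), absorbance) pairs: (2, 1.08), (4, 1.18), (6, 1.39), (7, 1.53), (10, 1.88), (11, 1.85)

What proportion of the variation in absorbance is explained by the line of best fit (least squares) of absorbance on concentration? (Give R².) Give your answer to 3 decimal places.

n = 6, Σx = 40, Σy = 8.91, Σxy = 65.08, Σx² = 326, Σy² = 13.7887
Sxx = Σx² − (Σx)²/n = 326 − 266.666667 = 59.333333
Sxy = Σxy − (Σx)(Σy)/n = 65.08 − 59.4 = 5.68
Syy = Σy² − (Σy)²/n = 13.7887 − 13.23135 = 0.55735
R² = Sxy²/(Sxx·Syy) = (5.68)²/(59.333333·0.55735) = 0.975596

0.976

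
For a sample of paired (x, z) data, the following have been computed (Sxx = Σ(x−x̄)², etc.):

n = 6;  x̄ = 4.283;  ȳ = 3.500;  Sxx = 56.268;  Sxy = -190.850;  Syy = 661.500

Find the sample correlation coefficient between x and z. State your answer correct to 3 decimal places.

-0.989

r = Sxy/√(Sxx·Syy) = -190.85/√(37221.282) = -190.85/192.928178 = -0.989228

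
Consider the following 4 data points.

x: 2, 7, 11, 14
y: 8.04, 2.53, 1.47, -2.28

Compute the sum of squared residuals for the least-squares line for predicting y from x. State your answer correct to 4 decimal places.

2.5552

n = 4, Σx = 34, Σy = 9.76, Σxy = 18.04, Σx² = 370, Σy² = 78.4018
Sxx = Σx² − (Σx)²/n = 370 − 289 = 81
Sxy = Σxy − (Σx)(Σy)/n = 18.04 − 82.96 = -64.92
Syy = Σy² − (Σy)²/n = 78.4018 − 23.8144 = 54.5874
b = Sxy/Sxx = -64.92/81 = -0.801481
SSE = Syy − b·Sxy = 54.5874 − (-0.801481)·(-64.92) = 2.555222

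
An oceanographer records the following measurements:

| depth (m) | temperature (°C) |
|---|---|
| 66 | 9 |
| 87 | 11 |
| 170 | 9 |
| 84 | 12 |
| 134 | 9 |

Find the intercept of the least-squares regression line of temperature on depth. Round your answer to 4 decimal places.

11.7043

n = 5, Σx = 541, Σy = 50, Σxy = 5295, Σx² = 65837
Sxx = Σx² − (Σx)²/n = 65837 − 58536.2 = 7300.8
Sxy = Σxy − (Σx)(Σy)/n = 5295 − 5410 = -115
b = Sxy/Sxx = -115/7300.8 = -0.015752
a = ȳ − b·x̄ = 10 − (-0.015752)·108.2 = 11.704334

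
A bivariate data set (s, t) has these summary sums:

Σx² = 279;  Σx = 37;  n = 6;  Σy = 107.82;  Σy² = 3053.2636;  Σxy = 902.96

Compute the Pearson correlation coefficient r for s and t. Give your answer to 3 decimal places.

1.000

Sxx = Σx² − (Σx)²/n = 279 − 228.166667 = 50.833333
Sxy = Σxy − (Σx)(Σy)/n = 902.96 − 664.89 = 238.07
Syy = Σy² − (Σy)²/n = 3053.2636 − 1937.5254 = 1115.7382
r = Sxy/√(Sxx·Syy) = 238.07/√(56716.691833) = 238.07/238.152665 = 0.999653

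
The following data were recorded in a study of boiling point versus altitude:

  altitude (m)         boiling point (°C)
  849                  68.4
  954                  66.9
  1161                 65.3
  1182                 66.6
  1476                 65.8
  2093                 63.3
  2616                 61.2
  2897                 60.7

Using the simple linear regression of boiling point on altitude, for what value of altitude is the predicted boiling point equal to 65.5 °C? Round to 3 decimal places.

1443.772

n = 8, Σx = 13228, Σy = 518.2, Σxy = 841983.5, Σx² = 26171252
Sxx = Σx² − (Σx)²/n = 26171252 − 21872498 = 4298754
Sxy = Σxy − (Σx)(Σy)/n = 841983.5 − 856843.7 = -14860.2
b = Sxy/Sxx = -14860.2/4298754 = -0.003457
a = ȳ − b·x̄ = 64.775 − (-0.003457)·1653.5 = 70.490922
Set a + b·x = 65.5: x = (65.5 − 70.490922) / (-0.003457) = 1443.772227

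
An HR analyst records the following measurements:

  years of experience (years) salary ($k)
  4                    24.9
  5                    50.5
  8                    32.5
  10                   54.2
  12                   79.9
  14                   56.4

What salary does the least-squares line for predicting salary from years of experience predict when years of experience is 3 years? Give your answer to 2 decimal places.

n = 6, Σx = 53, Σy = 298.4, Σxy = 2902.5, Σx² = 545
Sxx = Σx² − (Σx)²/n = 545 − 468.166667 = 76.833333
Sxy = Σxy − (Σx)(Σy)/n = 2902.5 − 2635.866667 = 266.633333
b = Sxy/Sxx = 266.633333/76.833333 = 3.470282
a = ȳ − b·x̄ = 49.733333 − 3.470282·8.833333 = 19.079176
ŷ(3) = a + b·3 = 19.079176 + 3.470282·3 = 29.490022

29.49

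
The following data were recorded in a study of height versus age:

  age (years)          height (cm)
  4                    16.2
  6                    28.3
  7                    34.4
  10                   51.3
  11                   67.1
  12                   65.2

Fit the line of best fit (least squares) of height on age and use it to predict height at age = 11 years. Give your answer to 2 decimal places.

61.12

n = 6, Σx = 50, Σy = 262.5, Σxy = 2508.9, Σx² = 466
Sxx = Σx² − (Σx)²/n = 466 − 416.666667 = 49.333333
Sxy = Σxy − (Σx)(Σy)/n = 2508.9 − 2187.5 = 321.4
b = Sxy/Sxx = 321.4/49.333333 = 6.514865
a = ȳ − b·x̄ = 43.75 − 6.514865·8.333333 = -10.540541
ŷ(11) = a + b·11 = -10.540541 + 6.514865·11 = 61.122973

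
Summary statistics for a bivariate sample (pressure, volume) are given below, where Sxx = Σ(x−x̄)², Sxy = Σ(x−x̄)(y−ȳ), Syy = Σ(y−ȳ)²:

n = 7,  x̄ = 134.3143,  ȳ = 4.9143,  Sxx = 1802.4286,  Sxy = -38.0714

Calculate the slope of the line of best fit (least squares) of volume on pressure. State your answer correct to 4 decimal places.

-0.0211

b = Sxy/Sxx = -38.0714/1802.4286 = -0.021122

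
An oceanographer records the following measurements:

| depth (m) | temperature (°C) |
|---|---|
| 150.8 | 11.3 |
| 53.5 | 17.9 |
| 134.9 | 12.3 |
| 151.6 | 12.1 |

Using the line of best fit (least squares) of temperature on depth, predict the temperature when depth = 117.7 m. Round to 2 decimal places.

13.72

n = 4, Σx = 490.8, Σy = 53.6, Σxy = 6155.32, Σx² = 66783.46
Sxx = Σx² − (Σx)²/n = 66783.46 − 60221.16 = 6562.3
Sxy = Σxy − (Σx)(Σy)/n = 6155.32 − 6576.72 = -421.4
b = Sxy/Sxx = -421.4/6562.3 = -0.064215
a = ȳ − b·x̄ = 13.4 − (-0.064215)·122.7 = 21.279216
ŷ(117.7) = a + b·117.7 = 21.279216 + (-0.064215)·117.7 = 13.721076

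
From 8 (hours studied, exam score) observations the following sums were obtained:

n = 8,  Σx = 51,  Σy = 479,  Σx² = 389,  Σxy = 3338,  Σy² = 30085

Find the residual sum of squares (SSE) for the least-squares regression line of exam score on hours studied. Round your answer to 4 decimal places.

138.8219

Sxx = Σx² − (Σx)²/n = 389 − 325.125 = 63.875
Sxy = Σxy − (Σx)(Σy)/n = 3338 − 3053.625 = 284.375
Syy = Σy² − (Σy)²/n = 30085 − 28680.125 = 1404.875
b = Sxy/Sxx = 284.375/63.875 = 4.452055
SSE = Syy − b·Sxy = 1404.875 − 4.452055·284.375 = 138.821918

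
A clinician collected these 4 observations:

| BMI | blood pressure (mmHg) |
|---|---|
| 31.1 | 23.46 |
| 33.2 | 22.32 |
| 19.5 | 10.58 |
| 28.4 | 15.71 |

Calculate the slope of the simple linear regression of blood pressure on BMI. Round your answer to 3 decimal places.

n = 4, Σx = 112.2, Σy = 72.07, Σxy = 2123.104, Σx² = 3256.26
Sxx = Σx² − (Σx)²/n = 3256.26 − 3147.21 = 109.05
Sxy = Σxy − (Σx)(Σy)/n = 2123.104 − 2021.5635 = 101.5405
b = Sxy/Sxx = 101.5405/109.05 = 0.931137

0.931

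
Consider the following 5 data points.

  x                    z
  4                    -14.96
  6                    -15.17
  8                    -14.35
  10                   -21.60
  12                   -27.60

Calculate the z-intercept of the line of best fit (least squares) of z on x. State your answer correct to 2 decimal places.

n = 5, Σx = 40, Σy = -93.68, Σxy = -812.86, Σx² = 360
Sxx = Σx² − (Σx)²/n = 360 − 320 = 40
Sxy = Σxy − (Σx)(Σy)/n = -812.86 − (-749.44) = -63.42
b = Sxy/Sxx = -63.42/40 = -1.5855
a = ȳ − b·x̄ = -18.736 − (-1.5855)·8 = -6.052

-6.05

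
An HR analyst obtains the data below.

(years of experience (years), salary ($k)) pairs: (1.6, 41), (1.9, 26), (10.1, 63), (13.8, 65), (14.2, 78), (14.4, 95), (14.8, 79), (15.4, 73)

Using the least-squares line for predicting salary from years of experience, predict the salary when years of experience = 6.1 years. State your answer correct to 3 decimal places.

48.802

n = 8, Σx = 86.2, Σy = 520, Σxy = 6417.3, Σx² = 1163.82
Sxx = Σx² − (Σx)²/n = 1163.82 − 928.805 = 235.015
Sxy = Σxy − (Σx)(Σy)/n = 6417.3 − 5603 = 814.3
b = Sxy/Sxx = 814.3/235.015 = 3.464885
a = ȳ − b·x̄ = 65 − 3.464885·10.775 = 27.665862
ŷ(6.1) = a + b·6.1 = 27.665862 + 3.464885·6.1 = 48.801662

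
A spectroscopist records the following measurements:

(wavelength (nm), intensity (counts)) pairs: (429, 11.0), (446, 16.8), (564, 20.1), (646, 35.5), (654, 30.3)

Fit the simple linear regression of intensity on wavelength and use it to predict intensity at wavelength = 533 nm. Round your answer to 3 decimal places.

21.439

n = 5, Σx = 2739, Σy = 113.7, Σxy = 66297.4, Σx² = 1546085
Sxx = Σx² − (Σx)²/n = 1546085 − 1500424.2 = 45660.8
Sxy = Σxy − (Σx)(Σy)/n = 66297.4 − 62284.86 = 4012.54
b = Sxy/Sxx = 4012.54/45660.8 = 0.087877
a = ȳ − b·x̄ = 22.74 − 0.087877·547.8 = -25.399091
ŷ(533) = a + b·533 = -25.399091 + 0.087877·533 = 21.439418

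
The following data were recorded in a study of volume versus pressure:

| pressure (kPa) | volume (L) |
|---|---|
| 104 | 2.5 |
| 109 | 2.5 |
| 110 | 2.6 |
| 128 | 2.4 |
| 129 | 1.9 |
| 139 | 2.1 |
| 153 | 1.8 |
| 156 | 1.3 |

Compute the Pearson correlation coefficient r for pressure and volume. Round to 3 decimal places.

-0.897

n = 8, Σx = 1028, Σy = 17.1, Σxy = 2140.9, Σx² = 134888, Σy² = 37.97
Sxx = Σx² − (Σx)²/n = 134888 − 132098 = 2790
Sxy = Σxy − (Σx)(Σy)/n = 2140.9 − 2197.35 = -56.45
Syy = Σy² − (Σy)²/n = 37.97 − 36.55125 = 1.41875
r = Sxy/√(Sxx·Syy) = -56.45/√(3958.3125) = -56.45/62.915121 = -0.897241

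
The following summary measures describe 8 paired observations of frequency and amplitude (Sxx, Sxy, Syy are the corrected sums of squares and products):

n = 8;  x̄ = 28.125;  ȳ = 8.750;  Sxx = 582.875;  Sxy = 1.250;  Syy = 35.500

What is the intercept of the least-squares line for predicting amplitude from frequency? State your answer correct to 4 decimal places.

8.6897

b = Sxy/Sxx = 1.25/582.875 = 0.002145
a = ȳ − b·x̄ = 8.75 − 0.002145·28.125 = 8.689685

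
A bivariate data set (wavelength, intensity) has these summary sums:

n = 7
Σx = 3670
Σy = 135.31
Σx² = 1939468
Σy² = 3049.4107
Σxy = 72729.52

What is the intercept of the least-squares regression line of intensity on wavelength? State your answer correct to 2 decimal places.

Sxx = Σx² − (Σx)²/n = 1939468 − 1924128.571429 = 15339.428571
Sxy = Σxy − (Σx)(Σy)/n = 72729.52 − 70941.1 = 1788.42
b = Sxy/Sxx = 1788.42/15339.428571 = 0.116590
a = ȳ − b·x̄ = 19.33 − 0.116590·524.285714 = -41.796335

-41.80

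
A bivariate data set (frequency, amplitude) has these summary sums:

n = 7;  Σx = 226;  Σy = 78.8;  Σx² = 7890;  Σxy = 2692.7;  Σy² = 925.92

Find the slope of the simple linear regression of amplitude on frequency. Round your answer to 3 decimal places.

0.250

Sxx = Σx² − (Σx)²/n = 7890 − 7296.571429 = 593.428571
Sxy = Σxy − (Σx)(Σy)/n = 2692.7 − 2544.114286 = 148.585714
b = Sxy/Sxx = 148.585714/593.428571 = 0.250385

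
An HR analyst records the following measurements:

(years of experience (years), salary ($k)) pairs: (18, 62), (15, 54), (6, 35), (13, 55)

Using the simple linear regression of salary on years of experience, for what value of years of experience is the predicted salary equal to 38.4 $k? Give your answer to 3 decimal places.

n = 4, Σx = 52, Σy = 206, Σxy = 2851, Σx² = 754
Sxx = Σx² − (Σx)²/n = 754 − 676 = 78
Sxy = Σxy − (Σx)(Σy)/n = 2851 − 2678 = 173
b = Sxy/Sxx = 173/78 = 2.217949
a = ȳ − b·x̄ = 51.5 − 2.217949·13 = 22.666667
Set a + b·x = 38.4: x = (38.4 − 22.666667) / 2.217949 = 7.093642

7.094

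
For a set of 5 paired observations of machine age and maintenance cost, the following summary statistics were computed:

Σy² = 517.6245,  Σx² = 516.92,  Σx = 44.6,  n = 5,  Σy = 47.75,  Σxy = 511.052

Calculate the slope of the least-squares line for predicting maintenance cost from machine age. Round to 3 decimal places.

0.715

Sxx = Σx² − (Σx)²/n = 516.92 − 397.832 = 119.088
Sxy = Σxy − (Σx)(Σy)/n = 511.052 − 425.93 = 85.122
b = Sxy/Sxx = 85.122/119.088 = 0.714782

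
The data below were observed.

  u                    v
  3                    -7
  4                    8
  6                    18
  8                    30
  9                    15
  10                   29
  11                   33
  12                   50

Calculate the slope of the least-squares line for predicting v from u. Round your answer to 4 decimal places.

4.8214

n = 8, Σx = 63, Σy = 176, Σxy = 1747, Σx² = 571
Sxx = Σx² − (Σx)²/n = 571 − 496.125 = 74.875
Sxy = Σxy − (Σx)(Σy)/n = 1747 − 1386 = 361
b = Sxy/Sxx = 361/74.875 = 4.821369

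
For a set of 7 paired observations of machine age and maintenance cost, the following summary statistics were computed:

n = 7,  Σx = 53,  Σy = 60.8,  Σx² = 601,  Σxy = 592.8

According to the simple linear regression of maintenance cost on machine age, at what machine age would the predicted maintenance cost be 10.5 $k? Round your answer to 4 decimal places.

10.3069

Sxx = Σx² − (Σx)²/n = 601 − 401.285714 = 199.714286
Sxy = Σxy − (Σx)(Σy)/n = 592.8 − 460.342857 = 132.457143
b = Sxy/Sxx = 132.457143/199.714286 = 0.663233
a = ȳ − b·x̄ = 8.685714 − 0.663233·7.571429 = 3.664092
Set a + b·x = 10.5: x = (10.5 − 3.664092) / 0.663233 = 10.306946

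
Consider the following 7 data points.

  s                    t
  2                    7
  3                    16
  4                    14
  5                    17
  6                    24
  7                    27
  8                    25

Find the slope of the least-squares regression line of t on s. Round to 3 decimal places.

3.071

n = 7, Σx = 35, Σy = 130, Σxy = 736, Σx² = 203
Sxx = Σx² − (Σx)²/n = 203 − 175 = 28
Sxy = Σxy − (Σx)(Σy)/n = 736 − 650 = 86
b = Sxy/Sxx = 86/28 = 3.071429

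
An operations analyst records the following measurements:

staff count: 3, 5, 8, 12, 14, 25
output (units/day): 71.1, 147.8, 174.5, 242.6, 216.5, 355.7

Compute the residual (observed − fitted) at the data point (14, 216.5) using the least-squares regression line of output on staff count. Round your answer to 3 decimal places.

-18.088

n = 6, Σx = 67, Σy = 1208.2, Σxy = 17183, Σx² = 1063
Sxx = Σx² − (Σx)²/n = 1063 − 748.166667 = 314.833333
Sxy = Σxy − (Σx)(Σy)/n = 17183 − 13491.566667 = 3691.433333
b = Sxy/Sxx = 3691.433333/314.833333 = 11.725040
a = ȳ − b·x̄ = 201.366667 − 11.725040·11.166667 = 70.437057
ŷ(14) = 70.437057 + 11.725040·14 = 234.587612
residual = y − ŷ = 216.5 − 234.587612 = -18.087612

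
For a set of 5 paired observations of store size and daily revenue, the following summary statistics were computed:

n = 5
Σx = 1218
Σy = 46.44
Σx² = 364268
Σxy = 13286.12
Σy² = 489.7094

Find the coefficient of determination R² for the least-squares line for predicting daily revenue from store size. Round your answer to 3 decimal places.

0.987

Sxx = Σx² − (Σx)²/n = 364268 − 296704.8 = 67563.2
Sxy = Σxy − (Σx)(Σy)/n = 13286.12 − 11312.784 = 1973.336
Syy = Σy² − (Σy)²/n = 489.7094 − 431.33472 = 58.37468
R² = Sxy²/(Sxx·Syy) = (1973.336)²/(67563.2·58.37468) = 0.987341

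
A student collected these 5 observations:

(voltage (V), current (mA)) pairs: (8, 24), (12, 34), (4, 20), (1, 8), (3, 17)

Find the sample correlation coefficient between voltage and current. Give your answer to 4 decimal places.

0.9687

n = 5, Σx = 28, Σy = 103, Σxy = 739, Σx² = 234, Σy² = 2485
Sxx = Σx² − (Σx)²/n = 234 − 156.8 = 77.2
Sxy = Σxy − (Σx)(Σy)/n = 739 − 576.8 = 162.2
Syy = Σy² − (Σy)²/n = 2485 − 2121.8 = 363.2
r = Sxy/√(Sxx·Syy) = 162.2/√(28039.04) = 162.2/167.448619 = 0.968655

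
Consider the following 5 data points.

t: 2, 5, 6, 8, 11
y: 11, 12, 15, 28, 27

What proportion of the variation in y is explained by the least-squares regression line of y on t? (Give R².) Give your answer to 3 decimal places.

n = 5, Σx = 32, Σy = 93, Σxy = 693, Σx² = 250, Σy² = 2003
Sxx = Σx² − (Σx)²/n = 250 − 204.8 = 45.2
Sxy = Σxy − (Σx)(Σy)/n = 693 − 595.2 = 97.8
Syy = Σy² − (Σy)²/n = 2003 − 1729.8 = 273.2
R² = Sxy²/(Sxx·Syy) = (97.8)²/(45.2·273.2) = 0.774566

0.775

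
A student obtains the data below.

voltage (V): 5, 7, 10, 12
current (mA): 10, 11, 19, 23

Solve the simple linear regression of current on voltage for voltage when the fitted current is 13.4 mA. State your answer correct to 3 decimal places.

n = 4, Σx = 34, Σy = 63, Σxy = 593, Σx² = 318
Sxx = Σx² − (Σx)²/n = 318 − 289 = 29
Sxy = Σxy − (Σx)(Σy)/n = 593 − 535.5 = 57.5
b = Sxy/Sxx = 57.5/29 = 1.982759
a = ȳ − b·x̄ = 15.75 − 1.982759·8.5 = -1.103448
Set a + b·x = 13.4: x = (13.4 − (-1.103448)) / 1.982759 = 7.314783

7.315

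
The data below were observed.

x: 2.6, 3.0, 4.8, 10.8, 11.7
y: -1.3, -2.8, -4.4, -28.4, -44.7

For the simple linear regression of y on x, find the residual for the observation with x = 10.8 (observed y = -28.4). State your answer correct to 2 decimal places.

n = 5, Σx = 32.9, Σy = -81.6, Σxy = -862.61, Σx² = 292.33
Sxx = Σx² − (Σx)²/n = 292.33 − 216.482 = 75.848
Sxy = Σxy − (Σx)(Σy)/n = -862.61 − (-536.928) = -325.682
b = Sxy/Sxx = -325.682/75.848 = -4.293877
a = ȳ − b·x̄ = -16.32 − (-4.293877)·6.58 = 11.933712
ŷ(10.8) = 11.933712 + (-4.293877)·10.8 = -34.440162
residual = y − ŷ = -28.4 − (-34.440162) = 6.040162

6.04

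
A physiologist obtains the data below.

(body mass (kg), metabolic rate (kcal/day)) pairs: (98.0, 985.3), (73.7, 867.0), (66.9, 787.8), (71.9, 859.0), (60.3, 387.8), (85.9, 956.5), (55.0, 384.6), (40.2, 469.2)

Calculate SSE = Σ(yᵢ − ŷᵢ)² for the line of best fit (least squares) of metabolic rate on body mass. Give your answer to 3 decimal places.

124078.952

n = 8, Σx = 551.9, Σy = 5697.2, Σxy = 420485.75, Σx² = 40336.85, Σy² = 4514361.82
Sxx = Σx² − (Σx)²/n = 40336.85 − 38074.20125 = 2262.64875
Sxy = Σxy − (Σx)(Σy)/n = 420485.75 − 393035.585 = 27450.165
Syy = Σy² − (Σy)²/n = 4514361.82 − 4057260.98 = 457100.84
b = Sxy/Sxx = 27450.165/2262.64875 = 12.131872
SSE = Syy − b·Sxy = 457100.84 − 12.131872·27450.165 = 124078.952035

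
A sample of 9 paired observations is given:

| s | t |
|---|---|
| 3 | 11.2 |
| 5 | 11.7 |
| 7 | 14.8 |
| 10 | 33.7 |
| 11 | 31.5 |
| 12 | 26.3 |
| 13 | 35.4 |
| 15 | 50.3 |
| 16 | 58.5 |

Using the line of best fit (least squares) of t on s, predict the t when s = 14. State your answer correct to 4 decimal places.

n = 9, Σx = 92, Σy = 273.4, Σxy = 3345.5, Σx² = 1098
Sxx = Σx² − (Σx)²/n = 1098 − 940.444444 = 157.555556
Sxy = Σxy − (Σx)(Σy)/n = 3345.5 − 2794.755556 = 550.744444
b = Sxy/Sxx = 550.744444/157.555556 = 3.495557
a = ȳ − b·x̄ = 30.377778 − 3.495557·10.222222 = -5.354584
ŷ(14) = a + b·14 = -5.354584 + 3.495557·14 = 43.583216

43.5832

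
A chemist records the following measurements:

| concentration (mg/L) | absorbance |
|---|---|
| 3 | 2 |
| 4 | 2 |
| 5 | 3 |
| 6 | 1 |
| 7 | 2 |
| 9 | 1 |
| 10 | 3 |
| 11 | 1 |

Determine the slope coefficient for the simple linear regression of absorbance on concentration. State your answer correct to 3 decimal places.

-0.070

n = 8, Σx = 55, Σy = 15, Σxy = 99, Σx² = 437
Sxx = Σx² − (Σx)²/n = 437 − 378.125 = 58.875
Sxy = Σxy − (Σx)(Σy)/n = 99 − 103.125 = -4.125
b = Sxy/Sxx = -4.125/58.875 = -0.070064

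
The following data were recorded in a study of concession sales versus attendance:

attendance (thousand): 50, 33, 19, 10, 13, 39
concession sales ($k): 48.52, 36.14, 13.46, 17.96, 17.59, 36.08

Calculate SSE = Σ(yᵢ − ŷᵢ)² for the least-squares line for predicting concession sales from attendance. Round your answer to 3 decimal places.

n = 6, Σx = 164, Σy = 169.75, Σxy = 5689.75, Σx² = 5740, Σy² = 5775.1977
Sxx = Σx² − (Σx)²/n = 5740 − 4482.666667 = 1257.333333
Sxy = Σxy − (Σx)(Σy)/n = 5689.75 − 4639.833333 = 1049.916667
Syy = Σy² − (Σy)²/n = 5775.1977 − 4802.510417 = 972.687283
b = Sxy/Sxx = 1049.916667/1257.333333 = 0.835034
SSE = Syy − b·Sxy = 972.687283 − 0.835034·1049.916667 = 95.970682

95.971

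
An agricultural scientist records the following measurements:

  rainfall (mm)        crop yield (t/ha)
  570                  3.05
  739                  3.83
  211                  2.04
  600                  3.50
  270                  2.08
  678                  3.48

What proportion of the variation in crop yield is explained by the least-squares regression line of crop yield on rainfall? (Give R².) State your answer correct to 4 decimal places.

n = 6, Σx = 3068, Σy = 17.98, Σxy = 10020.35, Σx² = 1808126, Σy² = 56.8198
Sxx = Σx² − (Σx)²/n = 1808126 − 1568770.666667 = 239355.333333
Sxy = Σxy − (Σx)(Σy)/n = 10020.35 − 9193.773333 = 826.576667
Syy = Σy² − (Σy)²/n = 56.8198 − 53.880067 = 2.939733
R² = Sxy²/(Sxx·Syy) = (826.576667)²/(239355.333333·2.939733) = 0.970991

0.9710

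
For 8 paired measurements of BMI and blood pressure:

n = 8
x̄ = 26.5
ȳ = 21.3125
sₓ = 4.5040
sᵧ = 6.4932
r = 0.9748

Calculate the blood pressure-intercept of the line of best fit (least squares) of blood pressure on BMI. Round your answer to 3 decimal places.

-15.929

b = r · sᵧ/sₓ = 0.9748 · 6.4932/4.504 = 1.405322
a = ȳ − b·x̄ = 21.3125 − 1.405322·26.5 = -15.928539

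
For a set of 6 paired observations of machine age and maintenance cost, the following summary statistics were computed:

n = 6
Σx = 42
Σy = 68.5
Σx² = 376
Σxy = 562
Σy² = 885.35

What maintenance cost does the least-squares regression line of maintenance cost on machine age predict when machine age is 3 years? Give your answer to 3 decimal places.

Sxx = Σx² − (Σx)²/n = 376 − 294 = 82
Sxy = Σxy − (Σx)(Σy)/n = 562 − 479.5 = 82.5
b = Sxy/Sxx = 82.5/82 = 1.006098
a = ȳ − b·x̄ = 11.416667 − 1.006098·7 = 4.373984
ŷ(3) = a + b·3 = 4.373984 + 1.006098·3 = 7.392276

7.392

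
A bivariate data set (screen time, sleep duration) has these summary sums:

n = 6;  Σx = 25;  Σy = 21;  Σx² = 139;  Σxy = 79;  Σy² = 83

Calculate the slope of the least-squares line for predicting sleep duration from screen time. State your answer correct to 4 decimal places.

Sxx = Σx² − (Σx)²/n = 139 − 104.166667 = 34.833333
Sxy = Σxy − (Σx)(Σy)/n = 79 − 87.5 = -8.5
b = Sxy/Sxx = -8.5/34.833333 = -0.244019

-0.2440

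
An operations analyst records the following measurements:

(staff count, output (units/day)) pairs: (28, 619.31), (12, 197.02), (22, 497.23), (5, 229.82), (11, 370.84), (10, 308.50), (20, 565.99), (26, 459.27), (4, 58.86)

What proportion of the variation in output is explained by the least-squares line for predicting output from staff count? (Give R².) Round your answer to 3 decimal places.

n = 9, Σx = 138, Σy = 3306.84, Σxy = 62453.58, Σx² = 2750, Σy² = 1489849.33
Sxx = Σx² − (Σx)²/n = 2750 − 2116 = 634
Sxy = Σxy − (Σx)(Σy)/n = 62453.58 − 50704.88 = 11748.7
Syy = Σy² − (Σy)²/n = 1489849.33 − 1215021.1984 = 274828.1316
R² = Sxy²/(Sxx·Syy) = (11748.7)²/(634·274828.1316) = 0.792190

0.792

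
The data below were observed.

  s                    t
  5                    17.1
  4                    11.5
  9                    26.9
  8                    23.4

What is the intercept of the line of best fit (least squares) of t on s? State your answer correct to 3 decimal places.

1.391

n = 4, Σx = 26, Σy = 78.9, Σxy = 560.8, Σx² = 186
Sxx = Σx² − (Σx)²/n = 186 − 169 = 17
Sxy = Σxy − (Σx)(Σy)/n = 560.8 − 512.85 = 47.95
b = Sxy/Sxx = 47.95/17 = 2.820588
a = ȳ − b·x̄ = 19.725 − 2.820588·6.5 = 1.391176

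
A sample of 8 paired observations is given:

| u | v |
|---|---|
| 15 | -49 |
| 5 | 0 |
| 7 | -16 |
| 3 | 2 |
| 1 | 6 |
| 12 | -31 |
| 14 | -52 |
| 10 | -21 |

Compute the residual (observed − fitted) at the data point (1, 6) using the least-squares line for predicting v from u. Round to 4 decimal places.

-5.1464

n = 8, Σx = 67, Σy = -161, Σxy = -2145, Σx² = 749
Sxx = Σx² − (Σx)²/n = 749 − 561.125 = 187.875
Sxy = Σxy − (Σx)(Σy)/n = -2145 − (-1348.375) = -796.625
b = Sxy/Sxx = -796.625/187.875 = -4.240186
a = ȳ − b·x̄ = -20.125 − (-4.240186)·8.375 = 15.386560
ŷ(1) = 15.386560 + (-4.240186)·1 = 11.146374
residual = y − ŷ = 6 − 11.146374 = -5.146374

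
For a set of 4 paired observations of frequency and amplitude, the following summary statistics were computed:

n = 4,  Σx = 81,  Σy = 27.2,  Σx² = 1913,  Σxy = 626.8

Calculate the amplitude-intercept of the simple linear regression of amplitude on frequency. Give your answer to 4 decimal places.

Sxx = Σx² − (Σx)²/n = 1913 − 1640.25 = 272.75
Sxy = Σxy − (Σx)(Σy)/n = 626.8 − 550.8 = 76
b = Sxy/Sxx = 76/272.75 = 0.278643
a = ȳ − b·x̄ = 6.8 − 0.278643·20.25 = 1.157470

1.1575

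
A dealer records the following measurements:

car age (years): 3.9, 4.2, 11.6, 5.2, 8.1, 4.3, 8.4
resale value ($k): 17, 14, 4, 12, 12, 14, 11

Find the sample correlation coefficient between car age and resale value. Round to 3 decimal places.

n = 7, Σx = 45.7, Σy = 84, Σxy = 483.7, Σx² = 349.11, Σy² = 1106
Sxx = Σx² − (Σx)²/n = 349.11 − 298.355714 = 50.754286
Sxy = Σxy − (Σx)(Σy)/n = 483.7 − 548.4 = -64.7
Syy = Σy² − (Σy)²/n = 1106 − 1008 = 98
r = Sxy/√(Sxx·Syy) = -64.7/√(4973.92) = -64.7/70.526024 = -0.917392

-0.917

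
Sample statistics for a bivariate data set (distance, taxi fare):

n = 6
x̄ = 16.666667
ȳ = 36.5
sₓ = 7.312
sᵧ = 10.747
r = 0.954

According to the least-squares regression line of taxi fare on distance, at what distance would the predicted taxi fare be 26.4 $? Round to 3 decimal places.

b = r · sᵧ/sₓ = 0.954 · 10.747/7.312 = 1.402166
a = ȳ − b·x̄ = 36.5 − 1.402166·16.666667 = 13.130566
Set a + b·x = 26.4: x = (26.4 − 13.130566) / 1.402166 = 9.463526

9.464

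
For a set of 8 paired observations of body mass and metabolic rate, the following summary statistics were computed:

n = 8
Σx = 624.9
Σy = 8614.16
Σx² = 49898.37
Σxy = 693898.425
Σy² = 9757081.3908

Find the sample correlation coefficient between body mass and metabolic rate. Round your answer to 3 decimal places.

0.919

Sxx = Σx² − (Σx)²/n = 49898.37 − 48812.50125 = 1085.86875
Sxy = Σxy − (Σx)(Σy)/n = 693898.425 − 672873.573 = 21024.852
Syy = Σy² − (Σy)²/n = 9757081.3908 − 9275469.0632 = 481612.3276
r = Sxy/√(Sxx·Syy) = 21024.852/√(522967776.155603) = 21024.852/22868.488716 = 0.919381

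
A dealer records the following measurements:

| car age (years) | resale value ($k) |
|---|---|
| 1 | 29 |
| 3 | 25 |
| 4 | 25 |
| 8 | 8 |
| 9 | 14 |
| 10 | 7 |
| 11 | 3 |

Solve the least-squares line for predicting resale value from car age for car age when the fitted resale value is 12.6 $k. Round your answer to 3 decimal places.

n = 7, Σx = 46, Σy = 111, Σxy = 497, Σx² = 392
Sxx = Σx² − (Σx)²/n = 392 − 302.285714 = 89.714286
Sxy = Σxy − (Σx)(Σy)/n = 497 − 729.428571 = -232.428571
b = Sxy/Sxx = -232.428571/89.714286 = -2.590764
a = ȳ − b·x̄ = 15.857143 − (-2.590764)·6.571429 = 32.882166
Set a + b·x = 12.6: x = (12.6 − 32.882166) / (-2.590764) = 7.828642

7.829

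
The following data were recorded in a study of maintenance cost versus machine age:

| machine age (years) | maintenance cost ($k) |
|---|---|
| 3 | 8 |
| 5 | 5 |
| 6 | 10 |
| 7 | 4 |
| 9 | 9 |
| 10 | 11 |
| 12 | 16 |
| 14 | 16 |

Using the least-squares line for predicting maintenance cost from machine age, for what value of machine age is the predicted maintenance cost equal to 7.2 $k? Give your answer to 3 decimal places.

n = 8, Σx = 66, Σy = 79, Σxy = 744, Σx² = 640
Sxx = Σx² − (Σx)²/n = 640 − 544.5 = 95.5
Sxy = Σxy − (Σx)(Σy)/n = 744 − 651.75 = 92.25
b = Sxy/Sxx = 92.25/95.5 = 0.965969
a = ȳ − b·x̄ = 9.875 − 0.965969·8.25 = 1.905759
Set a + b·x = 7.2: x = (7.2 − 1.905759) / 0.965969 = 5.480759

5.481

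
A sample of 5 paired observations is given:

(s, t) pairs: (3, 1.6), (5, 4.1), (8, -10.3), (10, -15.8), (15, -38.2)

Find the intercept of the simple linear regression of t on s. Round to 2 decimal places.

17.34

n = 5, Σx = 41, Σy = -58.6, Σxy = -788.1, Σx² = 423
Sxx = Σx² − (Σx)²/n = 423 − 336.2 = 86.8
Sxy = Σxy − (Σx)(Σy)/n = -788.1 − (-480.52) = -307.58
b = Sxy/Sxx = -307.58/86.8 = -3.543548
a = ȳ − b·x̄ = -11.72 − (-3.543548)·8.2 = 17.337097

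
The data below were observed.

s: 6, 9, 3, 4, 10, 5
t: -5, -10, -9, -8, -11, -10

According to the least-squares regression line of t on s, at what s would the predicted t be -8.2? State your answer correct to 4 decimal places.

n = 6, Σx = 37, Σy = -53, Σxy = -339, Σx² = 267
Sxx = Σx² − (Σx)²/n = 267 − 228.166667 = 38.833333
Sxy = Σxy − (Σx)(Σy)/n = -339 − (-326.833333) = -12.166667
b = Sxy/Sxx = -12.166667/38.833333 = -0.313305
a = ȳ − b·x̄ = -8.833333 − (-0.313305)·6.166667 = -6.901288
Set a + b·x = -8.2: x = (-8.2 − (-6.901288)) / (-0.313305) = 4.145205

4.1452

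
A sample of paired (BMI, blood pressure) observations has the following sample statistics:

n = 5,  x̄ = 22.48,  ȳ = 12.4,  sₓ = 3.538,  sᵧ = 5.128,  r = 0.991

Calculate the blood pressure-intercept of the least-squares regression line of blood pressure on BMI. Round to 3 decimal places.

b = r · sᵧ/sₓ = 0.991 · 5.128/3.538 = 1.436362
a = ȳ − b·x̄ = 12.4 − 1.436362·22.48 = -19.889413

-19.889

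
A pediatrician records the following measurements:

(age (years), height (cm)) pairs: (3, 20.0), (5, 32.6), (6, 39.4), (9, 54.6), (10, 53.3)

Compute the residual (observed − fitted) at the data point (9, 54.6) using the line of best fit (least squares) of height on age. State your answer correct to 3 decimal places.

n = 5, Σx = 33, Σy = 199.9, Σxy = 1483.8, Σx² = 251
Sxx = Σx² − (Σx)²/n = 251 − 217.8 = 33.2
Sxy = Σxy − (Σx)(Σy)/n = 1483.8 − 1319.34 = 164.46
b = Sxy/Sxx = 164.46/33.2 = 4.953614
a = ȳ − b·x̄ = 39.98 − 4.953614·6.6 = 7.286145
ŷ(9) = 7.286145 + 4.953614·9 = 51.868675
residual = y − ŷ = 54.6 − 51.868675 = 2.731325

2.731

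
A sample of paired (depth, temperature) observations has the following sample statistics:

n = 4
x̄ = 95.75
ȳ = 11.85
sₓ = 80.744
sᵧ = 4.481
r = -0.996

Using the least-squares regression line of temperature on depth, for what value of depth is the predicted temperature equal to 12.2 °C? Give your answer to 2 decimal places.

89.42

b = r · sᵧ/sₓ = -0.996 · 4.481/80.744 = -0.055274
a = ȳ − b·x̄ = 11.85 − (-0.055274)·95.75 = 17.142524
Set a + b·x = 12.2: x = (12.2 − 17.142524) / (-0.055274) = 89.417955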